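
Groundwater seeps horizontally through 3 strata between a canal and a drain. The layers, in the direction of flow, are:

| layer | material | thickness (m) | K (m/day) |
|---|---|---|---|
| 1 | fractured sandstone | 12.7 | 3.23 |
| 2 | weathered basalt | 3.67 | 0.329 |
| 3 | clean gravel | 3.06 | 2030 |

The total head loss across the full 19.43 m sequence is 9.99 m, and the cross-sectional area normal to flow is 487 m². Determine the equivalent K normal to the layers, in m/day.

1.29

Flow is perpendicular to layering, so the layers act in series and the equivalent K is the thickness-weighted harmonic mean.
Total thickness L = 12.7 + 3.67 + 3.06 = 19.43 m.
Σ(b_i/K_i) = 12.7/3.23 + 3.67/0.329 + 3.06/2030 = 15.09 d.
K_eq = L / Σ(b_i/K_i) = 19.43 / 15.09 = 1.288 m/day.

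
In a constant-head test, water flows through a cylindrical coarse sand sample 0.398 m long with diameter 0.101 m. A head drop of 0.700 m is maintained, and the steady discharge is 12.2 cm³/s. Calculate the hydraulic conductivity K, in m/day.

Cross-sectional area A = π·(d/2)² = π × (0.101/2)² = 0.008012 m².
Convert discharge: 12.2 cm³/s = 1.220e-05 m³/s.
Darcy's law rearranged: K = Q·L / (A·Δh) = 1.220e-05 × 0.398 / (0.008012 × 0.700) = 0.0008658 m/s = 74.80 m/day.

74.8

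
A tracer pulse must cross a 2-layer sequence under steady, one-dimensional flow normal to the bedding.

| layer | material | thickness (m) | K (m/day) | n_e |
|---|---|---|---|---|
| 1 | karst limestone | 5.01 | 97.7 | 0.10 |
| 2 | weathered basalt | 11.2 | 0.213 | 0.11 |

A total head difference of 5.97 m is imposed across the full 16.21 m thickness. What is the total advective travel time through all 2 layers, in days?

15.3

With flow normal to the layers, continuity requires the same specific discharge q through every layer.
Σ(b_i/K_i) = 5.01/97.7 + 11.2/0.213 = 52.63 d.
q = Δh / Σ(b_i/K_i) = 5.97 / 52.63 = 0.1134 m/day.
In each layer the seepage velocity is v_i = q/n_i, so the layer transit time is t_i = b_i·n_i / q:
  layer 1 (karst limestone): t_1 = 5.01 × 0.10 / 0.1134 = 4.417 d
  layer 2 (weathered basalt): t_2 = 11.2 × 0.11 / 0.1134 = 10.86 d
Total t = Σ t_i = 15.28 days.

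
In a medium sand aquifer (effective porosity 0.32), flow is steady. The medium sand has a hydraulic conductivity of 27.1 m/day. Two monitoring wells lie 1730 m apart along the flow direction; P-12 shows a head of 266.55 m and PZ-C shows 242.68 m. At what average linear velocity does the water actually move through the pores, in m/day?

1.17

Hydraulic gradient i = (266.55 − 242.68) / 1730 = 23.87 / 1730 = 0.01380.
Darcy flux q = K · i = 27.10 × 0.01380 = 0.3739 m/day.
Seepage velocity v = q / n_e = 0.3739 / 0.32 = 1.168 m/day.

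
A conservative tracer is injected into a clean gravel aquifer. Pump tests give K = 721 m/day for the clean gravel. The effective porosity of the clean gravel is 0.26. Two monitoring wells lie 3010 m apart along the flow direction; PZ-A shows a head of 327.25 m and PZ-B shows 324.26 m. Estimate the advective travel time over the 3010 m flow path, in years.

2.99

Hydraulic gradient i = (327.25 − 324.26) / 3010 = 2.99 / 3010 = 0.0009934.
Darcy flux q = K · i = 721.0 × 0.0009934 = 0.7162 m/day.
Seepage velocity v = q / n_e = 0.7162 / 0.26 = 2.755 m/day.
Travel time t = L / v = 3010 / 2.755 = 1093 days = 2.992 years.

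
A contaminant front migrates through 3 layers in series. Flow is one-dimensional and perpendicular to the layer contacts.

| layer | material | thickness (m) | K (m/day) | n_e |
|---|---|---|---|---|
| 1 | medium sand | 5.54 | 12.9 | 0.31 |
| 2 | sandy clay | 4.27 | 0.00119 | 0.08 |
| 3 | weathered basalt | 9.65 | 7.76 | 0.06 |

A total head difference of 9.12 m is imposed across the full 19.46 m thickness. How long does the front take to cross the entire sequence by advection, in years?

With flow normal to the layers, continuity requires the same specific discharge q through every layer.
Σ(b_i/K_i) = 5.54/12.9 + 4.27/0.00119 + 9.65/7.76 = 3590 d.
q = Δh / Σ(b_i/K_i) = 9.12 / 3590 = 0.002540 m/day.
In each layer the seepage velocity is v_i = q/n_i, so the layer transit time is t_i = b_i·n_i / q:
  layer 1 (medium sand): t_1 = 5.54 × 0.31 / 0.002540 = 676.0 d
  layer 2 (sandy clay): t_2 = 4.27 × 0.08 / 0.002540 = 134.5 d
  layer 3 (weathered basalt): t_3 = 9.65 × 0.06 / 0.002540 = 227.9 d
Total t = Σ t_i = 1038 days = 2.843 years.

2.84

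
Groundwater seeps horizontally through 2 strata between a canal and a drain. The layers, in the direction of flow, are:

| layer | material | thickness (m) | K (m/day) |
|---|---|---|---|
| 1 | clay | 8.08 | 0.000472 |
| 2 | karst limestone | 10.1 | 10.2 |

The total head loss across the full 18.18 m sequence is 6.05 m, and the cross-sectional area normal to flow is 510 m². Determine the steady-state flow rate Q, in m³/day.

0.180

Flow is perpendicular to layering, so the layers act in series and the equivalent K is the thickness-weighted harmonic mean.
Total thickness L = 8.08 + 10.1 = 18.18 m.
Σ(b_i/K_i) = 8.08/0.000472 + 10.1/10.2 = 17120 d.
K_eq = L / Σ(b_i/K_i) = 18.18 / 17120 = 0.001062 m/day.
Q = K_eq · A · (Δh/L) = 0.001062 × 510 × (6.05/18.18) = 0.1802 m³/day.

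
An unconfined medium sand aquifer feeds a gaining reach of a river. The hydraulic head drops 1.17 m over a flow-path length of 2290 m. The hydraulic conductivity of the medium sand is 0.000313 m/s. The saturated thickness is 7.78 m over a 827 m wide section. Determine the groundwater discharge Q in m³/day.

Convert K: 0.000313 m/s × 86400 = 27.04 m/day.
Cross-sectional area A = 827 × 7.78 = 6434 m².
Hydraulic gradient i = Δh / L = 1.17 / 2290 = 0.0005109.
Darcy's law: Q = K · A · i = 27.04 × 6434 × 0.0005109 = 88.90 m³/day.

88.9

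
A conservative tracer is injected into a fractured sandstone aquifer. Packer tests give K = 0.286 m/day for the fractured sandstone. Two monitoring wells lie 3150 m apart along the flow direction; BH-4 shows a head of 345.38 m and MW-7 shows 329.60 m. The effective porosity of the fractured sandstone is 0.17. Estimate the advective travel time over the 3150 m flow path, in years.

1020

Hydraulic gradient i = (345.38 − 329.60) / 3150 = 15.78 / 3150 = 0.005010.
Darcy flux q = K · i = 0.2860 × 0.005010 = 0.001433 m/day.
Seepage velocity v = q / n_e = 0.001433 / 0.17 = 0.008428 m/day.
Travel time t = L / v = 3150 / 0.008428 = 3.738e+05 days = 1023 years.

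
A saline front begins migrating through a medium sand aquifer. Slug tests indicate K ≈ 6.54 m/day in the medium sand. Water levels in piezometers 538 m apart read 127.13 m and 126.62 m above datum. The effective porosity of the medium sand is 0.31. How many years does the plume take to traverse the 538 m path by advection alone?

Hydraulic gradient i = (127.13 − 126.62) / 538 = 0.51 / 538 = 0.0009480.
Darcy flux q = K · i = 6.540 × 0.0009480 = 0.006200 m/day.
Seepage velocity v = q / n_e = 0.006200 / 0.31 = 0.02000 m/day.
Travel time t = L / v = 538 / 0.02000 = 26902 days = 73.65 years.

73.7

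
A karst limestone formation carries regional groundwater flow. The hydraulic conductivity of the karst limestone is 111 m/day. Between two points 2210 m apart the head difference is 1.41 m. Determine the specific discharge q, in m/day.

Hydraulic gradient i = Δh / L = 1.41 / 2210 = 0.0006380.
Specific discharge q = K · i = 111.0 × 0.0006380 = 0.07082 m/day.

0.0708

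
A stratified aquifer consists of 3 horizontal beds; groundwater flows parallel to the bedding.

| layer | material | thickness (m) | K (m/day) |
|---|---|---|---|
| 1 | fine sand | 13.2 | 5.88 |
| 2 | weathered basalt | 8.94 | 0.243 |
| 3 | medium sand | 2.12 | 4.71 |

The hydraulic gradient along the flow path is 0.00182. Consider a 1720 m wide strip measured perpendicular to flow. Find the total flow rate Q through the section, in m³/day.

281

Flow is parallel to layering, so each bed carries its own Darcy discharge and the transmissivities add.
Σ(K_i·b_i) = 5.88×13.2 + 0.243×8.94 + 4.71×2.12 = 89.77 m²/day.
Hydraulic gradient i = 0.00182.
Q = Σ(K_i·b_i) · W · i = 89.77 × 1720 × 0.001820 = 281.0 m³/day.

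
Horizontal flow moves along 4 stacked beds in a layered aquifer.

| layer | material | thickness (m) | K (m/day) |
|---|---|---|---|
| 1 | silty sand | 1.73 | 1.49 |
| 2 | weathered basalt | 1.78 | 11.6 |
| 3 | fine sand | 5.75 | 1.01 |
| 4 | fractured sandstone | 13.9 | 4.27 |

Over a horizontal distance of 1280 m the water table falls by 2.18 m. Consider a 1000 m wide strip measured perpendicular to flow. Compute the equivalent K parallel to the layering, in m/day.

Flow is parallel to layering, so each bed carries its own Darcy discharge and the transmissivities add.
Σ(K_i·b_i) = 1.49×1.73 + 11.6×1.78 + 1.01×5.75 + 4.27×13.9 = 88.39 m²/day.
Total thickness b = 23.16 m, so K_eq = Σ(K_i·b_i)/b = 3.816 m/day.

3.82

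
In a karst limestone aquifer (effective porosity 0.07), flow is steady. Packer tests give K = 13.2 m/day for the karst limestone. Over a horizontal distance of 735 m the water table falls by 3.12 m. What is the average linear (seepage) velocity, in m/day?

Hydraulic gradient i = Δh / L = 3.12 / 735 = 0.004245.
Darcy flux q = K · i = 13.20 × 0.004245 = 0.05603 m/day.
Seepage velocity v = q / n_e = 0.05603 / 0.07 = 0.8005 m/day.

0.800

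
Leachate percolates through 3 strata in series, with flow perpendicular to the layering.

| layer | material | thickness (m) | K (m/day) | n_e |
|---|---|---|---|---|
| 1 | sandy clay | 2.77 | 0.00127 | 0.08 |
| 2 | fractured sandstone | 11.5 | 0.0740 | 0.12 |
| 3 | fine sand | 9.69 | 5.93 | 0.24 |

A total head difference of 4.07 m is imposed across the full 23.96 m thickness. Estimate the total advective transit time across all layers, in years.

6.18

With flow normal to the layers, continuity requires the same specific discharge q through every layer.
Σ(b_i/K_i) = 2.77/0.00127 + 11.5/0.0740 + 9.69/5.93 = 2338 d.
q = Δh / Σ(b_i/K_i) = 4.07 / 2338 = 0.001741 m/day.
In each layer the seepage velocity is v_i = q/n_i, so the layer transit time is t_i = b_i·n_i / q:
  layer 1 (sandy clay): t_1 = 2.77 × 0.08 / 0.001741 = 127.3 d
  layer 2 (fractured sandstone): t_2 = 11.5 × 0.12 / 0.001741 = 792.8 d
  layer 3 (fine sand): t_3 = 9.69 × 0.24 / 0.001741 = 1336 d
Total t = Σ t_i = 2256 days = 6.177 years.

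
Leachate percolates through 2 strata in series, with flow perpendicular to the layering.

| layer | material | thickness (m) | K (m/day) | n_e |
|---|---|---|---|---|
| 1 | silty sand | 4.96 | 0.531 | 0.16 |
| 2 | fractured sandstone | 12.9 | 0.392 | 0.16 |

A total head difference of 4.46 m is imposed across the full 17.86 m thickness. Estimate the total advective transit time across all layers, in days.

27.1

With flow normal to the layers, continuity requires the same specific discharge q through every layer.
Σ(b_i/K_i) = 4.96/0.531 + 12.9/0.392 = 42.25 d.
q = Δh / Σ(b_i/K_i) = 4.46 / 42.25 = 0.1056 m/day.
In each layer the seepage velocity is v_i = q/n_i, so the layer transit time is t_i = b_i·n_i / q:
  layer 1 (silty sand): t_1 = 4.96 × 0.16 / 0.1056 = 7.518 d
  layer 2 (fractured sandstone): t_2 = 12.9 × 0.16 / 0.1056 = 19.55 d
Total t = Σ t_i = 27.07 days.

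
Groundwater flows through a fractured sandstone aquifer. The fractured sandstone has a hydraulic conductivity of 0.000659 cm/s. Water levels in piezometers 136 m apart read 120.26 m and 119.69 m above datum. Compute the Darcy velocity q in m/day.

Convert K: 0.000659 cm/s × 864 = 0.5694 m/day.
Hydraulic gradient i = (120.26 − 119.69) / 136 = 0.57 / 136 = 0.004191.
Specific discharge q = K · i = 0.5694 × 0.004191 = 0.002386 m/day.

0.00239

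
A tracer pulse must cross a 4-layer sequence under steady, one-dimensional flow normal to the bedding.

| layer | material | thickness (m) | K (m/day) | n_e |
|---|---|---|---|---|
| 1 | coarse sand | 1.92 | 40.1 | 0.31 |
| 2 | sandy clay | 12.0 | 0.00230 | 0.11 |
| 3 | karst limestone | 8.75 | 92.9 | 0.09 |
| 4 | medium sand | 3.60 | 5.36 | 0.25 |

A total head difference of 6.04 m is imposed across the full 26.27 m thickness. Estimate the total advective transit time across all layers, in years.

8.52

With flow normal to the layers, continuity requires the same specific discharge q through every layer.
Σ(b_i/K_i) = 1.92/40.1 + 12.0/0.00230 + 8.75/92.9 + 3.60/5.36 = 5218 d.
q = Δh / Σ(b_i/K_i) = 6.04 / 5218 = 0.001157 m/day.
In each layer the seepage velocity is v_i = q/n_i, so the layer transit time is t_i = b_i·n_i / q:
  layer 1 (coarse sand): t_1 = 1.92 × 0.31 / 0.001157 = 514.2 d
  layer 2 (sandy clay): t_2 = 12.0 × 0.11 / 0.001157 = 1140 d
  layer 3 (karst limestone): t_3 = 8.75 × 0.09 / 0.001157 = 680.4 d
  layer 4 (medium sand): t_4 = 3.60 × 0.25 / 0.001157 = 777.5 d
Total t = Σ t_i = 3113 days = 8.522 years.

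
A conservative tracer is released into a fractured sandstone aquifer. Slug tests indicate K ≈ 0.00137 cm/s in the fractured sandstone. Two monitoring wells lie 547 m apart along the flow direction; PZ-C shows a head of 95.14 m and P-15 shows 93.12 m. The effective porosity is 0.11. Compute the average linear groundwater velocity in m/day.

Convert K: 0.00137 cm/s × 864 = 1.184 m/day.
Hydraulic gradient i = (95.14 − 93.12) / 547 = 2.02 / 547 = 0.003693.
Darcy flux q = K · i = 1.184 × 0.003693 = 0.004371 m/day.
Seepage velocity v = q / n_e = 0.004371 / 0.11 = 0.03974 m/day.

0.0397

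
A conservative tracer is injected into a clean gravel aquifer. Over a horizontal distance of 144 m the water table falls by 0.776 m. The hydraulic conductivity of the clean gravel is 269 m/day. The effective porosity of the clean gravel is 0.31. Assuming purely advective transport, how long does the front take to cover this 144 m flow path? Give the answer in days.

30.8

Hydraulic gradient i = Δh / L = 0.776 / 144 = 0.005389.
Darcy flux q = K · i = 269.0 × 0.005389 = 1.450 m/day.
Seepage velocity v = q / n_e = 1.450 / 0.31 = 4.676 m/day.
Travel time t = L / v = 144 / 4.676 = 30.79 days.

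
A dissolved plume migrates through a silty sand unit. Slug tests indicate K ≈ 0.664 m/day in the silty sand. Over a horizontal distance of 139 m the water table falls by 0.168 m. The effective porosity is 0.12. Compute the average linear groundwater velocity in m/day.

Hydraulic gradient i = Δh / L = 0.168 / 139 = 0.001209.
Darcy flux q = K · i = 0.6640 × 0.001209 = 0.0008025 m/day.
Seepage velocity v = q / n_e = 0.0008025 / 0.12 = 0.006688 m/day.

0.00669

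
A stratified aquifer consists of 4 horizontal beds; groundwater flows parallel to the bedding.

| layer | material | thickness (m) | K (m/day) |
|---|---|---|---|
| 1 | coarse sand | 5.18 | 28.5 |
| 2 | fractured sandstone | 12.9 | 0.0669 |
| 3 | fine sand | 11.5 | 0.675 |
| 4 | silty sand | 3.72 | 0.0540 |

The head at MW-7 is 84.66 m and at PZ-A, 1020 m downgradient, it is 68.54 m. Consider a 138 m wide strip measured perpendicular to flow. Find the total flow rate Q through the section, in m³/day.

Flow is parallel to layering, so each bed carries its own Darcy discharge and the transmissivities add.
Σ(K_i·b_i) = 28.5×5.18 + 0.0669×12.9 + 0.675×11.5 + 0.0540×3.72 = 156.5 m²/day.
Hydraulic gradient i = (84.66 − 68.54) / 1020 = 16.12 / 1020 = 0.01580.
Q = Σ(K_i·b_i) · W · i = 156.5 × 138 × 0.01580 = 341.2 m³/day.

341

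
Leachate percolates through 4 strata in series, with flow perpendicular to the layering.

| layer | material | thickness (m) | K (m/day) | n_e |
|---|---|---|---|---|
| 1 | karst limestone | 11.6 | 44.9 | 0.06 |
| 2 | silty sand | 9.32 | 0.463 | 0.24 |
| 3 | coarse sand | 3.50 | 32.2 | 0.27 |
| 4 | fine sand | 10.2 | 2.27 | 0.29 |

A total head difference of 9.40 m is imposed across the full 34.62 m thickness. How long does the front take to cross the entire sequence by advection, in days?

18.2

With flow normal to the layers, continuity requires the same specific discharge q through every layer.
Σ(b_i/K_i) = 11.6/44.9 + 9.32/0.463 + 3.50/32.2 + 10.2/2.27 = 24.99 d.
q = Δh / Σ(b_i/K_i) = 9.40 / 24.99 = 0.3762 m/day.
In each layer the seepage velocity is v_i = q/n_i, so the layer transit time is t_i = b_i·n_i / q:
  layer 1 (karst limestone): t_1 = 11.6 × 0.06 / 0.3762 = 1.850 d
  layer 2 (silty sand): t_2 = 9.32 × 0.24 / 0.3762 = 5.947 d
  layer 3 (coarse sand): t_3 = 3.50 × 0.27 / 0.3762 = 2.512 d
  layer 4 (fine sand): t_4 = 10.2 × 0.29 / 0.3762 = 7.864 d
Total t = Σ t_i = 18.17 days.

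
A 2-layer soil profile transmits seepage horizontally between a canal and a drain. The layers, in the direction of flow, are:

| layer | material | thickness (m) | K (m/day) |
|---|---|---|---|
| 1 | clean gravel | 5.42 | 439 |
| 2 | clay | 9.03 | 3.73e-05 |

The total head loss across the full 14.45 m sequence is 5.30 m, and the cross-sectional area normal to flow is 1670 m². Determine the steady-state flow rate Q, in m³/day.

Flow is perpendicular to layering, so the layers act in series and the equivalent K is the thickness-weighted harmonic mean.
Total thickness L = 5.42 + 9.03 = 14.45 m.
Σ(b_i/K_i) = 5.42/439 + 9.03/3.73e-05 = 2.421e+05 d.
K_eq = L / Σ(b_i/K_i) = 14.45 / 2.421e+05 = 5.969e-05 m/day.
Q = K_eq · A · (Δh/L) = 5.969e-05 × 1670 × (5.30/14.45) = 0.03656 m³/day.

0.0366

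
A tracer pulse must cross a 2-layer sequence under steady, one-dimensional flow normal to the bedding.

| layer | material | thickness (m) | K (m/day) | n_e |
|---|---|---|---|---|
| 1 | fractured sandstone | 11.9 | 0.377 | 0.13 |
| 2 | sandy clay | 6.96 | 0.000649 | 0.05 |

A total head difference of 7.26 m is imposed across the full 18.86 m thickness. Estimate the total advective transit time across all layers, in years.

With flow normal to the layers, continuity requires the same specific discharge q through every layer.
Σ(b_i/K_i) = 11.9/0.377 + 6.96/0.000649 = 10756 d.
q = Δh / Σ(b_i/K_i) = 7.26 / 10756 = 0.0006750 m/day.
In each layer the seepage velocity is v_i = q/n_i, so the layer transit time is t_i = b_i·n_i / q:
  layer 1 (fractured sandstone): t_1 = 11.9 × 0.13 / 0.0006750 = 2292 d
  layer 2 (sandy clay): t_2 = 6.96 × 0.05 / 0.0006750 = 515.6 d
Total t = Σ t_i = 2807 days = 7.686 years.

7.69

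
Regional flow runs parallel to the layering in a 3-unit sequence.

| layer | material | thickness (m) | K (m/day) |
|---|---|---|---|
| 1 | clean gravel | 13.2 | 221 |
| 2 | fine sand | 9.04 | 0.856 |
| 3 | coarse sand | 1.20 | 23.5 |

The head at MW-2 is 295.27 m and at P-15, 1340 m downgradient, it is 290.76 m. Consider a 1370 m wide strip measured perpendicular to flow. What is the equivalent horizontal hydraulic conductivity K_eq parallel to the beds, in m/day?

126

Flow is parallel to layering, so each bed carries its own Darcy discharge and the transmissivities add.
Σ(K_i·b_i) = 221×13.2 + 0.856×9.04 + 23.5×1.20 = 2953 m²/day.
Total thickness b = 23.44 m, so K_eq = Σ(K_i·b_i)/b = 126.0 m/day.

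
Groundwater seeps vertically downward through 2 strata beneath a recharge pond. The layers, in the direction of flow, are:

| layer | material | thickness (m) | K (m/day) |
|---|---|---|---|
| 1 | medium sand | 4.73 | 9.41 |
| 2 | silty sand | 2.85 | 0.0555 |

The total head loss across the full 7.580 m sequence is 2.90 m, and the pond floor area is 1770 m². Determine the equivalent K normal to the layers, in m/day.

0.146

Flow is perpendicular to layering, so the layers act in series and the equivalent K is the thickness-weighted harmonic mean.
Total thickness L = 4.73 + 2.85 = 7.580 m.
Σ(b_i/K_i) = 4.73/9.41 + 2.85/0.0555 = 51.85 d.
K_eq = L / Σ(b_i/K_i) = 7.580 / 51.85 = 0.1462 m/day.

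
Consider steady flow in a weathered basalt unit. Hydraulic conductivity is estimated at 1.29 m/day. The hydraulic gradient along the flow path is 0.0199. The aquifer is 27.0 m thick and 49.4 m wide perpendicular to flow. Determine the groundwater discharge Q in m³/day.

34.2

Cross-sectional area A = 49.4 × 27.0 = 1334 m².
Hydraulic gradient i = 0.0199.
Darcy's law: Q = K · A · i = 1.290 × 1334 × 0.01990 = 34.24 m³/day.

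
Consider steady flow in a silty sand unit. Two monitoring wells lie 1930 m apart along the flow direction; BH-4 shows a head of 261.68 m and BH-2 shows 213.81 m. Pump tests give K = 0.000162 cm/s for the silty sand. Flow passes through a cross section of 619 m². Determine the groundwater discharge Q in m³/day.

2.15

Convert K: 0.000162 cm/s × 864 = 0.1400 m/day.
Hydraulic gradient i = (261.68 − 213.81) / 1930 = 47.87 / 1930 = 0.02480.
Darcy's law: Q = K · A · i = 0.1400 × 619.0 × 0.02480 = 2.149 m³/day.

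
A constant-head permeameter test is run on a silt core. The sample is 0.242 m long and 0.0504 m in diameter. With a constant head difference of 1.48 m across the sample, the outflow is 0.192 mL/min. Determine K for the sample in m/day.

Cross-sectional area A = π·(d/2)² = π × (0.0504/2)² = 0.001995 m².
Convert discharge: 0.192 mL/min = 3.200e-09 m³/s.
Darcy's law rearranged: K = Q·L / (A·Δh) = 3.200e-09 × 0.242 / (0.001995 × 1.48) = 2.623e-07 m/s = 0.02266 m/day.

0.0227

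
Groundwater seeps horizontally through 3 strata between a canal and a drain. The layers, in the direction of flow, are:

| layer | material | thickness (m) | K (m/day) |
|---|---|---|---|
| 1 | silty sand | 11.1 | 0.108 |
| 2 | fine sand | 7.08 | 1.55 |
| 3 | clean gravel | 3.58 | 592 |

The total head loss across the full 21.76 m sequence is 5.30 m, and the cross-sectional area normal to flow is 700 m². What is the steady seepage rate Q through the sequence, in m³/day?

34.6

Flow is perpendicular to layering, so the layers act in series and the equivalent K is the thickness-weighted harmonic mean.
Total thickness L = 11.1 + 7.08 + 3.58 = 21.76 m.
Σ(b_i/K_i) = 11.1/0.108 + 7.08/1.55 + 3.58/592 = 107.4 d.
K_eq = L / Σ(b_i/K_i) = 21.76 / 107.4 = 0.2027 m/day.
Q = K_eq · A · (Δh/L) = 0.2027 × 700 × (5.30/21.76) = 34.56 m³/day.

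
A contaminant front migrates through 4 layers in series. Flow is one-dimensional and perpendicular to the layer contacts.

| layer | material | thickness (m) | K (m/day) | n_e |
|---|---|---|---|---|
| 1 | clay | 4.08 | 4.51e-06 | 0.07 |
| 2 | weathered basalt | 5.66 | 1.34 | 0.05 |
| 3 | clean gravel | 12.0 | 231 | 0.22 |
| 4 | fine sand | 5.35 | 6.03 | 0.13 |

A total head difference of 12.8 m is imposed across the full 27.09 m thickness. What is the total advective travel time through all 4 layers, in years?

With flow normal to the layers, continuity requires the same specific discharge q through every layer.
Σ(b_i/K_i) = 4.08/4.51e-06 + 5.66/1.34 + 12.0/231 + 5.35/6.03 = 9.047e+05 d.
q = Δh / Σ(b_i/K_i) = 12.8 / 9.047e+05 = 1.415e-05 m/day.
In each layer the seepage velocity is v_i = q/n_i, so the layer transit time is t_i = b_i·n_i / q:
  layer 1 (clay): t_1 = 4.08 × 0.07 / 1.415e-05 = 20185 d
  layer 2 (weathered basalt): t_2 = 5.66 × 0.05 / 1.415e-05 = 20001 d
  layer 3 (clean gravel): t_3 = 12.0 × 0.22 / 1.415e-05 = 1.866e+05 d
  layer 4 (fine sand): t_4 = 5.35 × 0.13 / 1.415e-05 = 49156 d
Total t = Σ t_i = 2.759e+05 days = 755.5 years.

755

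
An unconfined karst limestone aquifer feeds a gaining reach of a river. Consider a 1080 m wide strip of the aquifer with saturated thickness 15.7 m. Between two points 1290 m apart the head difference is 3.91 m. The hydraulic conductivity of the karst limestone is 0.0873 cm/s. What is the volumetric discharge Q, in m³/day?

Convert K: 0.0873 cm/s × 864 = 75.43 m/day.
Cross-sectional area A = 1080 × 15.7 = 16956 m².
Hydraulic gradient i = Δh / L = 3.91 / 1290 = 0.003031.
Darcy's law: Q = K · A · i = 75.43 × 16956 × 0.003031 = 3876 m³/day.

3880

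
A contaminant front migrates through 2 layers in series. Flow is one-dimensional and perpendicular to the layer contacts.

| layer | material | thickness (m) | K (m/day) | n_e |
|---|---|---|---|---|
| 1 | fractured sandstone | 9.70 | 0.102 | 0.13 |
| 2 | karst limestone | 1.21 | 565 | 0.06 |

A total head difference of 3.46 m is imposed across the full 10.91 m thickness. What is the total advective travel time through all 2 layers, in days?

36.7

With flow normal to the layers, continuity requires the same specific discharge q through every layer.
Σ(b_i/K_i) = 9.70/0.102 + 1.21/565 = 95.10 d.
q = Δh / Σ(b_i/K_i) = 3.46 / 95.10 = 0.03638 m/day.
In each layer the seepage velocity is v_i = q/n_i, so the layer transit time is t_i = b_i·n_i / q:
  layer 1 (fractured sandstone): t_1 = 9.70 × 0.13 / 0.03638 = 34.66 d
  layer 2 (karst limestone): t_2 = 1.21 × 0.06 / 0.03638 = 1.995 d
Total t = Σ t_i = 36.65 days.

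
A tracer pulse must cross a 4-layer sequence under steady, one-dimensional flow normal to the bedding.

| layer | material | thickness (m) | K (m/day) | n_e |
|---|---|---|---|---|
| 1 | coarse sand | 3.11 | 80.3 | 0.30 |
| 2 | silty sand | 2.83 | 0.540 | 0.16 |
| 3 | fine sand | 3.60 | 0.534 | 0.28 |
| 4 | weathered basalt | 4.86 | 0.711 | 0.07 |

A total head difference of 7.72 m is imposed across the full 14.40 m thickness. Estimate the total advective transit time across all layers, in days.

6.68

With flow normal to the layers, continuity requires the same specific discharge q through every layer.
Σ(b_i/K_i) = 3.11/80.3 + 2.83/0.540 + 3.60/0.534 + 4.86/0.711 = 18.86 d.
q = Δh / Σ(b_i/K_i) = 7.72 / 18.86 = 0.4094 m/day.
In each layer the seepage velocity is v_i = q/n_i, so the layer transit time is t_i = b_i·n_i / q:
  layer 1 (coarse sand): t_1 = 3.11 × 0.30 / 0.4094 = 2.279 d
  layer 2 (silty sand): t_2 = 2.83 × 0.16 / 0.4094 = 1.106 d
  layer 3 (fine sand): t_3 = 3.60 × 0.28 / 0.4094 = 2.462 d
  layer 4 (weathered basalt): t_4 = 4.86 × 0.07 / 0.4094 = 0.8310 d
Total t = Σ t_i = 6.678 days.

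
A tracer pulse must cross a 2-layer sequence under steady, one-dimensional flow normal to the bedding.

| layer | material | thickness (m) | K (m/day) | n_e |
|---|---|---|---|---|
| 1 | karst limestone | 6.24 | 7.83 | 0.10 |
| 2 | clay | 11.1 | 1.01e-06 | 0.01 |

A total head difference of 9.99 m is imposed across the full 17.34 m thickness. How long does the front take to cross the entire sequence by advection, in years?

With flow normal to the layers, continuity requires the same specific discharge q through every layer.
Σ(b_i/K_i) = 6.24/7.83 + 11.1/1.01e-06 = 1.099e+07 d.
q = Δh / Σ(b_i/K_i) = 9.99 / 1.099e+07 = 9.090e-07 m/day.
In each layer the seepage velocity is v_i = q/n_i, so the layer transit time is t_i = b_i·n_i / q:
  layer 1 (karst limestone): t_1 = 6.24 × 0.10 / 9.090e-07 = 6.865e+05 d
  layer 2 (clay): t_2 = 11.1 × 0.01 / 9.090e-07 = 1.221e+05 d
Total t = Σ t_i = 8.086e+05 days = 2214 years.

2210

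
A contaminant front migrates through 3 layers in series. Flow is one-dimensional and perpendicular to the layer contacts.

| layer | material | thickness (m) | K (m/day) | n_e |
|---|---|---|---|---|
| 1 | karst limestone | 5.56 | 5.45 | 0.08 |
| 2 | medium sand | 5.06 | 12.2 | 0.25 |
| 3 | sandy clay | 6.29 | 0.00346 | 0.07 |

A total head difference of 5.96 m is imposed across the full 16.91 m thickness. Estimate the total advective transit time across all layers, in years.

1.80

With flow normal to the layers, continuity requires the same specific discharge q through every layer.
Σ(b_i/K_i) = 5.56/5.45 + 5.06/12.2 + 6.29/0.00346 = 1819 d.
q = Δh / Σ(b_i/K_i) = 5.96 / 1819 = 0.003276 m/day.
In each layer the seepage velocity is v_i = q/n_i, so the layer transit time is t_i = b_i·n_i / q:
  layer 1 (karst limestone): t_1 = 5.56 × 0.08 / 0.003276 = 135.8 d
  layer 2 (medium sand): t_2 = 5.06 × 0.25 / 0.003276 = 386.2 d
  layer 3 (sandy clay): t_3 = 6.29 × 0.07 / 0.003276 = 134.4 d
Total t = Σ t_i = 656.3 days = 1.797 years.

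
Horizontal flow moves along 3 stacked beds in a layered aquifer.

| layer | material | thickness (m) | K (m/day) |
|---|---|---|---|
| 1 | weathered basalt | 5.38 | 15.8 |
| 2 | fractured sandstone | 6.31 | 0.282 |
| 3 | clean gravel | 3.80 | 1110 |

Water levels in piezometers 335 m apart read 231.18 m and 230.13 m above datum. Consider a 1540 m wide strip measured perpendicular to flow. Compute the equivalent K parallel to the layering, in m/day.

Flow is parallel to layering, so each bed carries its own Darcy discharge and the transmissivities add.
Σ(K_i·b_i) = 15.8×5.38 + 0.282×6.31 + 1110×3.80 = 4305 m²/day.
Total thickness b = 15.49 m, so K_eq = Σ(K_i·b_i)/b = 277.9 m/day.

278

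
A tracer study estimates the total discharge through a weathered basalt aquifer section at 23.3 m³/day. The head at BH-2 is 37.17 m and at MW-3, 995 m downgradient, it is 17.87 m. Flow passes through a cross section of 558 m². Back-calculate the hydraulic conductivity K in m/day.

Hydraulic gradient i = (37.17 − 17.87) / 995 = 19.3 / 995 = 0.01940.
From Q = K·A·i, K = Q / (A·i) = 23.3 / (558.0 × 0.01940) = 2.153 m/day.

2.15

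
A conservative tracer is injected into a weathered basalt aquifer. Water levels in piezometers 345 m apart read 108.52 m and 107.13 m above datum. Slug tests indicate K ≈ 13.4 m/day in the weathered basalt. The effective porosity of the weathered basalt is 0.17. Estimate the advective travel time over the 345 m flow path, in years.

Hydraulic gradient i = (108.52 − 107.13) / 345 = 1.39 / 345 = 0.004029.
Darcy flux q = K · i = 13.40 × 0.004029 = 0.05399 m/day.
Seepage velocity v = q / n_e = 0.05399 / 0.17 = 0.3176 m/day.
Travel time t = L / v = 345 / 0.3176 = 1086 days = 2.974 years.

2.97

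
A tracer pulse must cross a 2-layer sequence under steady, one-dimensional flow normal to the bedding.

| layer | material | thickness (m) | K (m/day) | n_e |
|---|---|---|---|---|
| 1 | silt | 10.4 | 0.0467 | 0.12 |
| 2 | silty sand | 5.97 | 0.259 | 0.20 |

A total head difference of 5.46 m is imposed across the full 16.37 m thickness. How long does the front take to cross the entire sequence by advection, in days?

110

With flow normal to the layers, continuity requires the same specific discharge q through every layer.
Σ(b_i/K_i) = 10.4/0.0467 + 5.97/0.259 = 245.7 d.
q = Δh / Σ(b_i/K_i) = 5.46 / 245.7 = 0.02222 m/day.
In each layer the seepage velocity is v_i = q/n_i, so the layer transit time is t_i = b_i·n_i / q:
  layer 1 (silt): t_1 = 10.4 × 0.12 / 0.02222 = 56.17 d
  layer 2 (silty sand): t_2 = 5.97 × 0.20 / 0.02222 = 53.74 d
Total t = Σ t_i = 109.9 days.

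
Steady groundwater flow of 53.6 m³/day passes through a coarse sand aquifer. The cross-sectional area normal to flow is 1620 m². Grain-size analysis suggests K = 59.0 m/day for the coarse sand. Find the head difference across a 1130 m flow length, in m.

0.634

From Q = K·A·i, i = Q / (K·A) = 53.6 / (59.00 × 1620) = 0.0005608.
Head loss Δh = i · L = 0.0005608 × 1130 = 0.6337 m.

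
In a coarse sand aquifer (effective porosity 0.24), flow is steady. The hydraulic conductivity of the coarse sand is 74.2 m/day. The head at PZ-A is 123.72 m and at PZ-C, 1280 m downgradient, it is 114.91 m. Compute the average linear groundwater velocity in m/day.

Hydraulic gradient i = (123.72 − 114.91) / 1280 = 8.81 / 1280 = 0.006883.
Darcy flux q = K · i = 74.20 × 0.006883 = 0.5107 m/day.
Seepage velocity v = q / n_e = 0.5107 / 0.24 = 2.128 m/day.

2.13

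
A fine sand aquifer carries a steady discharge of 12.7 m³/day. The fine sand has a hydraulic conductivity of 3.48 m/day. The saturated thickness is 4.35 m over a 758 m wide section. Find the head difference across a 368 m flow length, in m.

0.407

Cross-sectional area A = 758 × 4.35 = 3297 m².
From Q = K·A·i, i = Q / (K·A) = 12.7 / (3.480 × 3297) = 0.001107.
Head loss Δh = i · L = 0.001107 × 368 = 0.4073 m.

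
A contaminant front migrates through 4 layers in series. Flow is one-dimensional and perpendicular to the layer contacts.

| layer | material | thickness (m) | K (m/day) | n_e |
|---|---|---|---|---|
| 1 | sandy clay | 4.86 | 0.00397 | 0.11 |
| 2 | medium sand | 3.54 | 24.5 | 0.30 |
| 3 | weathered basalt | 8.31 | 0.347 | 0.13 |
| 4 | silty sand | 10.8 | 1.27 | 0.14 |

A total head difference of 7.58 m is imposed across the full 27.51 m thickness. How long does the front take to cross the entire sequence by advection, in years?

1.90

With flow normal to the layers, continuity requires the same specific discharge q through every layer.
Σ(b_i/K_i) = 4.86/0.00397 + 3.54/24.5 + 8.31/0.347 + 10.8/1.27 = 1257 d.
q = Δh / Σ(b_i/K_i) = 7.58 / 1257 = 0.006031 m/day.
In each layer the seepage velocity is v_i = q/n_i, so the layer transit time is t_i = b_i·n_i / q:
  layer 1 (sandy clay): t_1 = 4.86 × 0.11 / 0.006031 = 88.64 d
  layer 2 (medium sand): t_2 = 3.54 × 0.30 / 0.006031 = 176.1 d
  layer 3 (weathered basalt): t_3 = 8.31 × 0.13 / 0.006031 = 179.1 d
  layer 4 (silty sand): t_4 = 10.8 × 0.14 / 0.006031 = 250.7 d
Total t = Σ t_i = 694.5 days = 1.902 years.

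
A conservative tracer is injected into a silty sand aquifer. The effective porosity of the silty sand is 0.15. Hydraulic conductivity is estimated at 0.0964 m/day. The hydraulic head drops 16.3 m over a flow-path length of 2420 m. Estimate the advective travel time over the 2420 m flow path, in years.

1530

Hydraulic gradient i = Δh / L = 16.3 / 2420 = 0.006736.
Darcy flux q = K · i = 0.09640 × 0.006736 = 0.0006493 m/day.
Seepage velocity v = q / n_e = 0.0006493 / 0.15 = 0.004329 m/day.
Travel time t = L / v = 2420 / 0.004329 = 5.591e+05 days = 1531 years.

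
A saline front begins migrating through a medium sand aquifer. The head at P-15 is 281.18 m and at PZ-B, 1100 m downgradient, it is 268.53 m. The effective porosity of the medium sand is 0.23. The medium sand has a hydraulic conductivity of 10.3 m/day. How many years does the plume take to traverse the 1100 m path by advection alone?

Hydraulic gradient i = (281.18 − 268.53) / 1100 = 12.65 / 1100 = 0.01150.
Darcy flux q = K · i = 10.30 × 0.01150 = 0.1184 m/day.
Seepage velocity v = q / n_e = 0.1184 / 0.23 = 0.5150 m/day.
Travel time t = L / v = 1100 / 0.5150 = 2136 days = 5.848 years.

5.85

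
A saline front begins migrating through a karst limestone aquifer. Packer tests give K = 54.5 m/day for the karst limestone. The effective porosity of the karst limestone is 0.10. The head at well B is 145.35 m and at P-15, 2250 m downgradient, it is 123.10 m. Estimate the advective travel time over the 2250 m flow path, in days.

417

Hydraulic gradient i = (145.35 − 123.10) / 2250 = 22.25 / 2250 = 0.009889.
Darcy flux q = K · i = 54.50 × 0.009889 = 0.5389 m/day.
Seepage velocity v = q / n_e = 0.5389 / 0.10 = 5.389 m/day.
Travel time t = L / v = 2250 / 5.389 = 417.5 days.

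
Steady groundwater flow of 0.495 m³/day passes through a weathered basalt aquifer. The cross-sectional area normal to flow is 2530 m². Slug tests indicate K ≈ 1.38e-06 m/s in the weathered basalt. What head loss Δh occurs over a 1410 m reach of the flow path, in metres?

2.31

Convert K: 1.38e-06 m/s × 86400 = 0.1192 m/day.
From Q = K·A·i, i = Q / (K·A) = 0.495 / (0.1192 × 2530) = 0.001641.
Head loss Δh = i · L = 0.001641 × 1410 = 2.314 m.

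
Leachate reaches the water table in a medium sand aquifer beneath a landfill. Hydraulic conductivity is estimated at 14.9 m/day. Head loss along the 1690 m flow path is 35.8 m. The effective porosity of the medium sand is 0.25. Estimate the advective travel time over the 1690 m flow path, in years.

3.66

Hydraulic gradient i = Δh / L = 35.8 / 1690 = 0.02118.
Darcy flux q = K · i = 14.90 × 0.02118 = 0.3156 m/day.
Seepage velocity v = q / n_e = 0.3156 / 0.25 = 1.263 m/day.
Travel time t = L / v = 1690 / 1.263 = 1339 days = 3.665 years.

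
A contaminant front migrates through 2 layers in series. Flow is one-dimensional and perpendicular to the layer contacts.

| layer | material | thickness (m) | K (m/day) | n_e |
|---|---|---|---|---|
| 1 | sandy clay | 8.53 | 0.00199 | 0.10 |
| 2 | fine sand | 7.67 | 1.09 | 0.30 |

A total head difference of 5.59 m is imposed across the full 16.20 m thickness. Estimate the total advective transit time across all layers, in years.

6.63

With flow normal to the layers, continuity requires the same specific discharge q through every layer.
Σ(b_i/K_i) = 8.53/0.00199 + 7.67/1.09 = 4293 d.
q = Δh / Σ(b_i/K_i) = 5.59 / 4293 = 0.001302 m/day.
In each layer the seepage velocity is v_i = q/n_i, so the layer transit time is t_i = b_i·n_i / q:
  layer 1 (sandy clay): t_1 = 8.53 × 0.10 / 0.001302 = 655.2 d
  layer 2 (fine sand): t_2 = 7.67 × 0.30 / 0.001302 = 1767 d
Total t = Σ t_i = 2422 days = 6.632 years.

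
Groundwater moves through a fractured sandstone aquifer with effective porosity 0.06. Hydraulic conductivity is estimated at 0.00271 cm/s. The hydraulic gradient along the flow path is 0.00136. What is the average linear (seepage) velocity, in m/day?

Convert K: 0.00271 cm/s × 864 = 2.341 m/day.
Hydraulic gradient i = 0.00136.
Darcy flux q = K · i = 2.341 × 0.001360 = 0.003184 m/day.
Seepage velocity v = q / n_e = 0.003184 / 0.06 = 0.05307 m/day.

0.0531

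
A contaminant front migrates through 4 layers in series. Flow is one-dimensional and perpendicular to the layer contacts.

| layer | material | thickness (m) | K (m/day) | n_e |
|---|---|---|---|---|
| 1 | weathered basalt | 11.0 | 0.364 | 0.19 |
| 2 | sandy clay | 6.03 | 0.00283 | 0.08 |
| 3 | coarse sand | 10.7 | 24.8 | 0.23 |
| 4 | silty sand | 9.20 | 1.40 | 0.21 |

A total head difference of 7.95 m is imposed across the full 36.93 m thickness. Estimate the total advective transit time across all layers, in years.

With flow normal to the layers, continuity requires the same specific discharge q through every layer.
Σ(b_i/K_i) = 11.0/0.364 + 6.03/0.00283 + 10.7/24.8 + 9.20/1.40 = 2168 d.
q = Δh / Σ(b_i/K_i) = 7.95 / 2168 = 0.003667 m/day.
In each layer the seepage velocity is v_i = q/n_i, so the layer transit time is t_i = b_i·n_i / q:
  layer 1 (weathered basalt): t_1 = 11.0 × 0.19 / 0.003667 = 569.9 d
  layer 2 (sandy clay): t_2 = 6.03 × 0.08 / 0.003667 = 131.6 d
  layer 3 (coarse sand): t_3 = 10.7 × 0.23 / 0.003667 = 671.1 d
  layer 4 (silty sand): t_4 = 9.20 × 0.21 / 0.003667 = 526.9 d
Total t = Σ t_i = 1899 days = 5.200 years.

5.20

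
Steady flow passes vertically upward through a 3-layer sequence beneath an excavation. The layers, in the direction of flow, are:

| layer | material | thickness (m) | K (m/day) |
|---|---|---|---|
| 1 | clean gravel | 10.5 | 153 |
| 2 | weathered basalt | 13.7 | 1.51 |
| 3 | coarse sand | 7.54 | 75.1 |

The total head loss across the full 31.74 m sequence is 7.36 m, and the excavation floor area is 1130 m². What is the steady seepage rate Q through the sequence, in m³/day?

900

Flow is perpendicular to layering, so the layers act in series and the equivalent K is the thickness-weighted harmonic mean.
Total thickness L = 10.5 + 13.7 + 7.54 = 31.74 m.
Σ(b_i/K_i) = 10.5/153 + 13.7/1.51 + 7.54/75.1 = 9.242 d.
K_eq = L / Σ(b_i/K_i) = 31.74 / 9.242 = 3.434 m/day.
Q = K_eq · A · (Δh/L) = 3.434 × 1130 × (7.36/31.74) = 899.9 m³/day.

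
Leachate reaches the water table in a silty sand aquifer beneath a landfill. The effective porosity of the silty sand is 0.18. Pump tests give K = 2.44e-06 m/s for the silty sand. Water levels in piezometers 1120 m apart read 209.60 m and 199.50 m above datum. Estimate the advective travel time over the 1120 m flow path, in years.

290

Convert K: 2.44e-06 m/s × 86400 = 0.2108 m/day.
Hydraulic gradient i = (209.60 − 199.50) / 1120 = 10.1 / 1120 = 0.009018.
Darcy flux q = K · i = 0.2108 × 0.009018 = 0.001901 m/day.
Seepage velocity v = q / n_e = 0.001901 / 0.18 = 0.01056 m/day.
Travel time t = L / v = 1120 / 0.01056 = 1.060e+05 days = 290.3 years.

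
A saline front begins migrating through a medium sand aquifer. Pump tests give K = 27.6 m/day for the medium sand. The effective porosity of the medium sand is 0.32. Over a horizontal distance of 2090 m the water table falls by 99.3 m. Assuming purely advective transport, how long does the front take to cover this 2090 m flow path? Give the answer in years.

Hydraulic gradient i = Δh / L = 99.3 / 2090 = 0.04751.
Darcy flux q = K · i = 27.60 × 0.04751 = 1.311 m/day.
Seepage velocity v = q / n_e = 1.311 / 0.32 = 4.098 m/day.
Travel time t = L / v = 2090 / 4.098 = 510.0 days = 1.396 years.

1.40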